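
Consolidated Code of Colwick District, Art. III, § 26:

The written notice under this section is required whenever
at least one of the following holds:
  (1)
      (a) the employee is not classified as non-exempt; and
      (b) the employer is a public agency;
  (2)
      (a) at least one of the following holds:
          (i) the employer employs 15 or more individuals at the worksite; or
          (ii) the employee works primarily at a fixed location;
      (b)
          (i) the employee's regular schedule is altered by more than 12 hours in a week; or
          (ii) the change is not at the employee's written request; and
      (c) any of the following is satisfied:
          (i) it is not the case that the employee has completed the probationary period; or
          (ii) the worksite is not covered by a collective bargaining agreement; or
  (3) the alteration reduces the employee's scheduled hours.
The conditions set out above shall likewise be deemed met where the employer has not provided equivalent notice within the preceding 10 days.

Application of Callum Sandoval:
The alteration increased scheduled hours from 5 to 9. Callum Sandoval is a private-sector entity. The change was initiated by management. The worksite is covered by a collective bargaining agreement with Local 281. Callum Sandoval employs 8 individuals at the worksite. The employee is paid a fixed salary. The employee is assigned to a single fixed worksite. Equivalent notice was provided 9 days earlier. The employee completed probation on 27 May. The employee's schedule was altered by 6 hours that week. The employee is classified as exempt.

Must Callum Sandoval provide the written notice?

(a) not (non-exempt) — met.
(b) public agency — fails.
So (1) is not satisfied (T AND F).
(i) ≥ 15 at site — fails.
(ii) fixed location — holds.
(a) = F OR T = true.
(i) schedule shift > 12h — not met.
(ii) not employee-requested — satisfied.
(b): F OR T → true.
(i) not (past probation) — not met.
(ii) no CBA — fails.
(c): F OR F → false.
(2) = T AND T AND F = false.
(3) hours reduced — fails.
So Overall is not satisfied (F OR F OR F).
Exception (no recent notice) — not satisfied.
Result: main false OR exception false → false.

No — not required.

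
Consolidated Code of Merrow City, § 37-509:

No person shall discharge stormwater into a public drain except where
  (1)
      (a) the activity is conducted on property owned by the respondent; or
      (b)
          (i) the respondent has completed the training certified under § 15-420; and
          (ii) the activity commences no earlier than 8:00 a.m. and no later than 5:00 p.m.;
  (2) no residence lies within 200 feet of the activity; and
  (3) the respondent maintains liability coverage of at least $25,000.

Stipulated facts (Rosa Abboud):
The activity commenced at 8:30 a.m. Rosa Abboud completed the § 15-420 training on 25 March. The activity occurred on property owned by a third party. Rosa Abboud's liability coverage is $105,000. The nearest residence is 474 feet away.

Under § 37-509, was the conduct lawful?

(a) own property — not met.
(i) training certified — satisfied.
(ii) start within hours — met.
(b): T AND T → true.
(1): F OR T → true.
(2) no residence in 200 ft — satisfied.
(3) coverage ≥ $25,000 — satisfied.
Overall = T AND T AND T = true.

Yes — lawful.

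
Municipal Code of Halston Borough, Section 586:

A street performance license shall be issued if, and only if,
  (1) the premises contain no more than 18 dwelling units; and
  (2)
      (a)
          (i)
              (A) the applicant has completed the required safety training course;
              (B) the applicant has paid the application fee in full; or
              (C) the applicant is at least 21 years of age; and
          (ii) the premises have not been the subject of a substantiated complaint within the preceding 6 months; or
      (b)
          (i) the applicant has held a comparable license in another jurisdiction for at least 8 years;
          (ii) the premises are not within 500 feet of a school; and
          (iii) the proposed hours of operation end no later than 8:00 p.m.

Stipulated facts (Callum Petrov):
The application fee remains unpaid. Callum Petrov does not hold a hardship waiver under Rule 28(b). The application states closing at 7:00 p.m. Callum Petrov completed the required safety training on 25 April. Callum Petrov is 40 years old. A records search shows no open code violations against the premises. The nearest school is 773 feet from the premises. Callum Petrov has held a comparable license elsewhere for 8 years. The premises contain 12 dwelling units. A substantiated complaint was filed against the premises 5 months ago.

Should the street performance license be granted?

Yes — granted.

(1) ≤ 18 units — met.
(A) safety training — holds.
(B) fee paid — fails.
(C) age ≥ 21 — holds.
(i): T OR F OR T → true.
(ii) no complaint in 6 mo. — not satisfied.
So (a) is not satisfied (T AND F).
(i) prior license ≥ 8 yr — holds.
(ii) ≥500 ft from school — satisfied.
(iii) closes by 8 p.m. — satisfied.
So (b) is satisfied (T AND T AND T).
So (2) is satisfied (F OR T).
So Overall is satisfied (T AND T).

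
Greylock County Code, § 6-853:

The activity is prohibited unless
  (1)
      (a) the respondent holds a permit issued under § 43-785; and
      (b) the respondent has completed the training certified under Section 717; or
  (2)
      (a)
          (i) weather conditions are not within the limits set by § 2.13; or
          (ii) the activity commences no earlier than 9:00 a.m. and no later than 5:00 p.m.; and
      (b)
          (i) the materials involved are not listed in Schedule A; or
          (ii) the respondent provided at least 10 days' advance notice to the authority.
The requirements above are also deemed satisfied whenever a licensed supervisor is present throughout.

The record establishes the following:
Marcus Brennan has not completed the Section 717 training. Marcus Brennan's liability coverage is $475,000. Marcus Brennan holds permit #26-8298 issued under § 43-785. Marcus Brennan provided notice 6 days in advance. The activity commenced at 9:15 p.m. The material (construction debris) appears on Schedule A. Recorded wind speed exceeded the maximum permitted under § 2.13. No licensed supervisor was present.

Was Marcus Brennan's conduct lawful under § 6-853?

(a) holds permit — satisfied.
(b) training certified — fails.
So (1) is not satisfied (T AND F).
(i) not (weather ok) — met.
(ii) start within hours — not satisfied.
So (a) is satisfied (T OR F).
(i) not (Schedule A material) — fails.
(ii) ≥10 days' notice — not met.
(b) = F OR F = false.
(2) = T AND F = false.
Overall = F OR F = false.
Exception (supervisor present) — not satisfied.
Result: main false OR exception false → false.

No — unlawful.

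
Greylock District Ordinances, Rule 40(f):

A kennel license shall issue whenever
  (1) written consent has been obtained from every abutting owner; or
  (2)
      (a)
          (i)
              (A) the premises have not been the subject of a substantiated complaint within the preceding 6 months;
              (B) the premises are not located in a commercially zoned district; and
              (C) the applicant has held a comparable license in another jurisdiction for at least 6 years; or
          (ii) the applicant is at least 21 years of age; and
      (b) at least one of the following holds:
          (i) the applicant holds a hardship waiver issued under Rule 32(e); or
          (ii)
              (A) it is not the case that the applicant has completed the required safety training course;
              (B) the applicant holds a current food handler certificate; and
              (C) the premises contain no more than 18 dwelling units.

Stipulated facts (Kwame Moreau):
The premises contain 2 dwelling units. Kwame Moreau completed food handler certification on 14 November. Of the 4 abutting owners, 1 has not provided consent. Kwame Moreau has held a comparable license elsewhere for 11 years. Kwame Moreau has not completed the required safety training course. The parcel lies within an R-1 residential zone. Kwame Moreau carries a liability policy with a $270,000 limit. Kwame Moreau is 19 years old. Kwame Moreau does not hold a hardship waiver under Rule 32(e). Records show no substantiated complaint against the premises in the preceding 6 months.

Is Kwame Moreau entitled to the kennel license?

Yes — granted.

(1) all abutters consent — fails.
(A) no complaint in 6 mo. — satisfied.
(B) not (commercially zoned) — met.
(C) prior license ≥ 6 yr — satisfied.
(i): T AND T AND T → true.
(ii) age ≥ 21 — fails.
(a) = T OR F = true.
(i) hardship waiver — fails.
(A) not (safety training) — met.
(B) food handler cert. — met.
(C) ≤ 18 units — holds.
So (ii) is satisfied (T AND T AND T).
(b) = F OR T = true.
So (2) is satisfied (T AND T).
So Overall is satisfied (F OR T).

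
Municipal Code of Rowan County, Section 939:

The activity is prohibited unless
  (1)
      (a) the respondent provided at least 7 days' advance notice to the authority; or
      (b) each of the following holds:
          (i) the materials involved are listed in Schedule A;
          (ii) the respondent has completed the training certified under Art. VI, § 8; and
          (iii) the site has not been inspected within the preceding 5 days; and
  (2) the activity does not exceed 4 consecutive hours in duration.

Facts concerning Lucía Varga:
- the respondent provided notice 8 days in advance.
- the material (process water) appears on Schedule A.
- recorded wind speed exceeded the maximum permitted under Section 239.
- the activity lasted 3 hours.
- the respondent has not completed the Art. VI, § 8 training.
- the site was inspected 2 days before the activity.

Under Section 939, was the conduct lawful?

Yes — lawful.

(a) ≥7 days' notice — satisfied.
(i) Schedule A material — satisfied.
(ii) training certified — fails.
(iii) not (site inspected) — not met.
(b) = T AND F AND F = false.
(1): T OR F → true.
(2) ≤ 4 hrs duration — satisfied.
So Overall is satisfied (T AND T).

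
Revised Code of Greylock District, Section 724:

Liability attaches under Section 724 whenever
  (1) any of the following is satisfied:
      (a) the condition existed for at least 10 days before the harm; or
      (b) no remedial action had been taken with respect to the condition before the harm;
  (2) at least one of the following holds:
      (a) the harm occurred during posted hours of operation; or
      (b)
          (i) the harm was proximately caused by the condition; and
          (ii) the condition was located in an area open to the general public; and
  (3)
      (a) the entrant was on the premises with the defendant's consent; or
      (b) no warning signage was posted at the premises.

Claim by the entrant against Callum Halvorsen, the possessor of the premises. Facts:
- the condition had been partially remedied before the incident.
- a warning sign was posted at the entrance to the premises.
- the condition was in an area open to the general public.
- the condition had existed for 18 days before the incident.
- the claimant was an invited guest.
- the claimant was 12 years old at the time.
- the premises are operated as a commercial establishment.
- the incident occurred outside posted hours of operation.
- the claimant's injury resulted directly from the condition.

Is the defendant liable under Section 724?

(a) condition ≥10 days old — satisfied.
(b) no remedial action — not satisfied.
So (1) is satisfied (T OR F).
(a) during posted hours — not met.
(i) proximate cause — holds.
(ii) public area — met.
So (b) is satisfied (T AND T).
So (2) is satisfied (F OR T).
(a) consent to enter — met.
(b) no signage posted — not satisfied.
So (3) is satisfied (T OR F).
Overall: T AND T AND T → true.

Yes — liable.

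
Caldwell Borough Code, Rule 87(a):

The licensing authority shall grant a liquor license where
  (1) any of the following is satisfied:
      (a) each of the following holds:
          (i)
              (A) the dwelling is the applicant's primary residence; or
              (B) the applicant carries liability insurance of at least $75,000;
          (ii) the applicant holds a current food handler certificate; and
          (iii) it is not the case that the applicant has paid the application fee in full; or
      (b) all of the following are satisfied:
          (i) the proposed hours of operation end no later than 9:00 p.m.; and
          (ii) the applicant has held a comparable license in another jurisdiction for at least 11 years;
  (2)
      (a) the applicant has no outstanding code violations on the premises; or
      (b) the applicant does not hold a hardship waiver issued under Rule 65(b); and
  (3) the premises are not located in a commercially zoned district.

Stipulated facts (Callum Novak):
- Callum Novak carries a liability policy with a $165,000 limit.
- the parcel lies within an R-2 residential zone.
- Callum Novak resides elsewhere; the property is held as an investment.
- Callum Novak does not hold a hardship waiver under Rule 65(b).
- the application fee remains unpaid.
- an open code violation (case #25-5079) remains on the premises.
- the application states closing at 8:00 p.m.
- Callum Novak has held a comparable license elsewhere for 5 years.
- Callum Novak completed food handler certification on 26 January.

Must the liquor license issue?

Yes — granted.

(A) primary residence — fails.
(B) insurance ≥ $75,000 — holds.
(i) = F OR T = true.
(ii) food handler cert. — satisfied.
(iii) not (fee paid) — holds.
(a): T AND T AND T → true.
(i) closes by 9 p.m. — holds.
(ii) prior license ≥ 11 yr — not met.
So (b) is not satisfied (T AND F).
(1) = T OR F = true.
(a) no code violations — fails.
(b) not (hardship waiver) — met.
(2) = F OR T = true.
(3) not (commercially zoned) — holds.
So Overall is satisfied (T AND T AND T).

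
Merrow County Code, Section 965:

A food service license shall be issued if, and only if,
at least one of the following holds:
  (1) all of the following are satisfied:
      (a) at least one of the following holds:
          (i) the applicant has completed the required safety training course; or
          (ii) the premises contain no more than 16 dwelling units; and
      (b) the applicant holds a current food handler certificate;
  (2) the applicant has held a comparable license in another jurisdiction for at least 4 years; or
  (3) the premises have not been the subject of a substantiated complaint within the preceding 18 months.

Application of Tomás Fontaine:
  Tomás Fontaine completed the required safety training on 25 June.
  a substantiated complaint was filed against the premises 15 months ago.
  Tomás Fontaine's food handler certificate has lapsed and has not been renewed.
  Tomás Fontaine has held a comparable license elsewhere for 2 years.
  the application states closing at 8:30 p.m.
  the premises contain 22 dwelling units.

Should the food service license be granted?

(i) safety training — holds.
(ii) ≤ 16 units — not satisfied.
(a): T OR F → true.
(b) food handler cert. — not satisfied.
(1): T AND F → false.
(2) prior license ≥ 4 yr — fails.
(3) no complaint in 18 mo. — not met.
So Overall is not satisfied (F OR F OR F).

No — denied.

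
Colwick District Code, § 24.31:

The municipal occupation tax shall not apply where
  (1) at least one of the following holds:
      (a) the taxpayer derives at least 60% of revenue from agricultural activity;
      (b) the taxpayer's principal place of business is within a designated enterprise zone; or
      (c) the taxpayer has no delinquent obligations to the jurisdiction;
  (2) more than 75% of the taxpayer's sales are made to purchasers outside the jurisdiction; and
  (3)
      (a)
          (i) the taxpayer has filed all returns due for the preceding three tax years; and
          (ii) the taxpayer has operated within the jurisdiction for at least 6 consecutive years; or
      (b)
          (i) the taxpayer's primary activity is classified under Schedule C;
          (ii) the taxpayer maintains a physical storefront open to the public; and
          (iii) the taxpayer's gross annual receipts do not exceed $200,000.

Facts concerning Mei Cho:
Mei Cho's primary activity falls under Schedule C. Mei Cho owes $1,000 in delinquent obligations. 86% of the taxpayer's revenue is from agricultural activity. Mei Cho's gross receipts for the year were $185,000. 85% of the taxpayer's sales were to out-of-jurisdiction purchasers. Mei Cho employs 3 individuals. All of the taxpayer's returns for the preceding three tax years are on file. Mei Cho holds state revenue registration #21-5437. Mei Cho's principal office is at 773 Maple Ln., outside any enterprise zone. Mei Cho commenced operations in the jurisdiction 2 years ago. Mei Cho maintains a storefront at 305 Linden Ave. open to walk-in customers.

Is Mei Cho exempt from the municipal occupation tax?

Yes — exempt.

(a) ≥60% agricultural — holds.
(b) in enterprise zone — not met.
(c) no delinquency — fails.
So (1) is satisfied (T OR F OR F).
(2) >75% out-of-jur. sales — holds.
(i) returns current — met.
(ii) ≥ 6 yrs in jurisdiction — not met.
So (a) is not satisfied (T AND F).
(i) Schedule C activity — met.
(ii) has storefront — holds.
(iii) receipts ≤ $200,000 — satisfied.
So (b) is satisfied (T AND T AND T).
So (3) is satisfied (F OR T).
So Overall is satisfied (T AND T AND T).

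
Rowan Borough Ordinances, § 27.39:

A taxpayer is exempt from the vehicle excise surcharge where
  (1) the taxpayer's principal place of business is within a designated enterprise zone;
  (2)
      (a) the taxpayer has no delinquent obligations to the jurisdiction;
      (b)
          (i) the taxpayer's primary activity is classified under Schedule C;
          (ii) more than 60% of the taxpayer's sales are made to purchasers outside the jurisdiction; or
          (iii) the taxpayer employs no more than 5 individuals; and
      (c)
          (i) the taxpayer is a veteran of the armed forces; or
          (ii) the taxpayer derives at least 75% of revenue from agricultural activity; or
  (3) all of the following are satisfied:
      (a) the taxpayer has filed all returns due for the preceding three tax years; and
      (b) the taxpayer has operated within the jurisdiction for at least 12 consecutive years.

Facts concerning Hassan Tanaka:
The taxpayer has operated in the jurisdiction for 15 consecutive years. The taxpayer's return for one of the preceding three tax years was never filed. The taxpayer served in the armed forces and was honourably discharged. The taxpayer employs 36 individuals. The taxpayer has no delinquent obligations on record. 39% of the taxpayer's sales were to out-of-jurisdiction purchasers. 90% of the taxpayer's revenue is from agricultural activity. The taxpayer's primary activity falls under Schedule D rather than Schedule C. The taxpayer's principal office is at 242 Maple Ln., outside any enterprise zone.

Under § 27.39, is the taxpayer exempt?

No — not exempt.

(1) in enterprise zone — not satisfied.
(a) no delinquency — met.
(i) Schedule C activity — not satisfied.
(ii) >60% out-of-jur. sales — not met.
(iii) ≤ 5 employees — fails.
(b): F OR F OR F → false.
(i) veteran — met.
(ii) ≥75% agricultural — satisfied.
So (c) is satisfied (T OR T).
(2) = T AND F AND T = false.
(a) returns current — not satisfied.
(b) ≥ 12 yrs in jurisdiction — met.
(3): F AND T → false.
So Overall is not satisfied (F OR F OR F).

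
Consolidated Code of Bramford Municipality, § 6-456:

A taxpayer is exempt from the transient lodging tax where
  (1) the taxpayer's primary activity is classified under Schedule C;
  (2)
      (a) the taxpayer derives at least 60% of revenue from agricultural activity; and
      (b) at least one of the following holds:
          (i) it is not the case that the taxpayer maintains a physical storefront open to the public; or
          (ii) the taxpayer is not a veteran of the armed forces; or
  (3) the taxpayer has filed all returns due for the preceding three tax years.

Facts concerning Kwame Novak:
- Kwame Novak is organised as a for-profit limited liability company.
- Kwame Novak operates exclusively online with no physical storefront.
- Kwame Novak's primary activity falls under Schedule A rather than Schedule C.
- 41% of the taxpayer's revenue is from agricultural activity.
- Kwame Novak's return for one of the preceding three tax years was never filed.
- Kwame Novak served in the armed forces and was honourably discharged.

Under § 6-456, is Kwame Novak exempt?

(1) Schedule C activity — not satisfied.
(a) ≥60% agricultural — fails.
(i) not (has storefront) — satisfied.
(ii) not (veteran) — fails.
So (b) is satisfied (T OR F).
So (2) is not satisfied (F AND T).
(3) returns current — not satisfied.
Overall = F OR F OR F = false.

No — not exempt.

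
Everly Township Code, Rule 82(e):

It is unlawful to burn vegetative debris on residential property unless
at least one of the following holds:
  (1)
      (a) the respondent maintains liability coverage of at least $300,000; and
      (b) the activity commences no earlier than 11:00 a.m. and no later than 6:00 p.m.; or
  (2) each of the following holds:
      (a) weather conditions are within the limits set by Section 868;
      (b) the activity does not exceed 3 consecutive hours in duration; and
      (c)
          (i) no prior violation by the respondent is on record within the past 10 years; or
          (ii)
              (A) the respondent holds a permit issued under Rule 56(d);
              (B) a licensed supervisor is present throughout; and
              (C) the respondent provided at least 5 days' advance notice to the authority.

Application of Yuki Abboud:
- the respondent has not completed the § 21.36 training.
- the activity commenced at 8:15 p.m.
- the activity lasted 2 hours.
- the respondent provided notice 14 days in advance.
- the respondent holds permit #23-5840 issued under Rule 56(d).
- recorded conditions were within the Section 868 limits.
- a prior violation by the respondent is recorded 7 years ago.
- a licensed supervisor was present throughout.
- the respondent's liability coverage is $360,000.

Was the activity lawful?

(a) coverage ≥ $300,000 — met.
(b) start within hours — not satisfied.
(1) = T AND F = false.
(a) weather ok — holds.
(b) ≤ 3 hrs duration — met.
(i) no prior violation — not satisfied.
(A) holds permit — holds.
(B) supervisor present — holds.
(C) ≥5 days' notice — holds.
(ii): T AND T AND T → true.
(c): F OR T → true.
So (2) is satisfied (T AND T AND T).
Overall: F OR T → true.

Yes — lawful.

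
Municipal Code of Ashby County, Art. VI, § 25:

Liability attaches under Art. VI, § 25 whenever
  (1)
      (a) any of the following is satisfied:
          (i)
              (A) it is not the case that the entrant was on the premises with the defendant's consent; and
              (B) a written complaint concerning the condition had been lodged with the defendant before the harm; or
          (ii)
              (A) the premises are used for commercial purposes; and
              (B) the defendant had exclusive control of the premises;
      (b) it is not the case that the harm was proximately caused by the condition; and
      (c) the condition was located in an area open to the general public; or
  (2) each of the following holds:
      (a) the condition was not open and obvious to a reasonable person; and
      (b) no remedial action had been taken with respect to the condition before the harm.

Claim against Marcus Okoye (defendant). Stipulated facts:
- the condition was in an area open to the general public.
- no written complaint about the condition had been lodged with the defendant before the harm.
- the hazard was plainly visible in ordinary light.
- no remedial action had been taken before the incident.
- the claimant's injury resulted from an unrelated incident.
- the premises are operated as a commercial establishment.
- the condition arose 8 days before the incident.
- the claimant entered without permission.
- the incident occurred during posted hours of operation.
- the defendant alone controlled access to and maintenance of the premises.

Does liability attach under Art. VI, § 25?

Yes — liable.

(A) not (consent to enter) — met.
(B) complaint lodged — not satisfied.
(i): T AND F → false.
(A) commercial use — satisfied.
(B) exclusive control — met.
So (ii) is satisfied (T AND T).
So (a) is satisfied (F OR T).
(b) not (proximate cause) — holds.
(c) public area — holds.
(1): T AND T AND T → true.
(a) not open/obvious — not met.
(b) no remedial action — satisfied.
(2): F AND T → false.
Overall = T OR F = true.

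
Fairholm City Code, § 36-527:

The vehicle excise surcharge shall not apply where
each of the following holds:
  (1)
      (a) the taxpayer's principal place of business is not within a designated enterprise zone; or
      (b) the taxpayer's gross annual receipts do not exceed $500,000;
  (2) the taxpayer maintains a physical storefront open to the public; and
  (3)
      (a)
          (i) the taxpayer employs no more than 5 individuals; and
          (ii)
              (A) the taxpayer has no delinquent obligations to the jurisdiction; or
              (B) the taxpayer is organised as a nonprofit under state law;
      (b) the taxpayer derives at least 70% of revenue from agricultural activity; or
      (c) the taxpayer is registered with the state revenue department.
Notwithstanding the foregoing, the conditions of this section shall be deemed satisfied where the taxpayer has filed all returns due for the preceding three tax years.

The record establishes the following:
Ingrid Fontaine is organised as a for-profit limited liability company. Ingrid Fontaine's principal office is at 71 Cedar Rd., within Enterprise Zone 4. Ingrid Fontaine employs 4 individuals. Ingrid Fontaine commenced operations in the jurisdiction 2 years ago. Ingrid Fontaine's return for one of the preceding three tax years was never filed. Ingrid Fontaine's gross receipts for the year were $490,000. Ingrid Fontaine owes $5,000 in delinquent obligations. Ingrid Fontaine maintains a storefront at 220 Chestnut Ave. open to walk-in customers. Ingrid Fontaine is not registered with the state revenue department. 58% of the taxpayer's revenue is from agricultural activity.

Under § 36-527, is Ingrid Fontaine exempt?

No — not exempt.

(a) not (in enterprise zone) — fails.
(b) receipts ≤ $500,000 — satisfied.
So (1) is satisfied (F OR T).
(2) has storefront — holds.
(i) ≤ 5 employees — met.
(A) no delinquency — not satisfied.
(B) nonprofit — fails.
(ii): F OR F → false.
(a): T AND F → false.
(b) ≥70% agricultural — not met.
(c) state-registered — not satisfied.
So (3) is not satisfied (F OR F OR F).
Overall = T AND T AND F = false.
Exception (returns current) — not satisfied.
Result: main false OR exception false → false.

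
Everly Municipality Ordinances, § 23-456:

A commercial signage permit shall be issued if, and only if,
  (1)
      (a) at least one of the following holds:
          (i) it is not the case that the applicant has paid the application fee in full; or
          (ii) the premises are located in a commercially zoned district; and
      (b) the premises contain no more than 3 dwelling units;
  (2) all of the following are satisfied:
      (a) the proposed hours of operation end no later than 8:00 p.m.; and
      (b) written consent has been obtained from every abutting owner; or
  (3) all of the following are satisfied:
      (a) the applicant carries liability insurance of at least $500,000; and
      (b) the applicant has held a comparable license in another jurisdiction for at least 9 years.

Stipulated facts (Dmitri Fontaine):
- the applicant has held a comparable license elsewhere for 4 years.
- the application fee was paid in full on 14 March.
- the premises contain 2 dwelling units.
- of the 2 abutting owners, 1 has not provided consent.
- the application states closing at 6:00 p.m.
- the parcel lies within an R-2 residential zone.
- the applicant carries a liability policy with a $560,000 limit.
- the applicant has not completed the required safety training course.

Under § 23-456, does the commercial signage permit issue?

(i) not (fee paid) — not met.
(ii) commercially zoned — not met.
(a): F OR F → false.
(b) ≤ 3 units — holds.
(1): F AND T → false.
(a) closes by 8 p.m. — satisfied.
(b) all abutters consent — not satisfied.
(2): T AND F → false.
(a) insurance ≥ $500,000 — holds.
(b) prior license ≥ 9 yr — not met.
So (3) is not satisfied (T AND F).
Overall = F OR F OR F = false.

No — denied.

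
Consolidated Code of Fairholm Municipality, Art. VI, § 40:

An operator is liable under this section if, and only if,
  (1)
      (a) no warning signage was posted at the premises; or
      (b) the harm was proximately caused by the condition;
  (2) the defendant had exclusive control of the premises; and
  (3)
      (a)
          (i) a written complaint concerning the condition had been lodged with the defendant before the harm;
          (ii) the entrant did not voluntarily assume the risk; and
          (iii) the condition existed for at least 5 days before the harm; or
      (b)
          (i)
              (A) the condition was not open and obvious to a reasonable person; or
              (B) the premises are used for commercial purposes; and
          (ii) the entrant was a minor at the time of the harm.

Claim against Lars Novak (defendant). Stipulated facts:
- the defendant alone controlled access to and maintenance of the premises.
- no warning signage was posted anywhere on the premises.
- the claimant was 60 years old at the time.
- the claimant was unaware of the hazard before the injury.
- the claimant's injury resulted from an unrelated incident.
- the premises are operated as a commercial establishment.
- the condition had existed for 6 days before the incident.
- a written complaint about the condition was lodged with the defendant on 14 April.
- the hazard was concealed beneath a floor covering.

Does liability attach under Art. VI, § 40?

(a) no signage posted — met.
(b) proximate cause — not met.
So (1) is satisfied (T OR F).
(2) exclusive control — met.
(i) complaint lodged — met.
(ii) no assumed risk — holds.
(iii) condition ≥5 days old — holds.
(a): T AND T AND T → true.
(A) not open/obvious — satisfied.
(B) commercial use — satisfied.
So (i) is satisfied (T OR T).
(ii) entrant a minor — not met.
(b): T AND F → false.
(3): T OR F → true.
So Overall is satisfied (T AND T AND T).

Yes — liable.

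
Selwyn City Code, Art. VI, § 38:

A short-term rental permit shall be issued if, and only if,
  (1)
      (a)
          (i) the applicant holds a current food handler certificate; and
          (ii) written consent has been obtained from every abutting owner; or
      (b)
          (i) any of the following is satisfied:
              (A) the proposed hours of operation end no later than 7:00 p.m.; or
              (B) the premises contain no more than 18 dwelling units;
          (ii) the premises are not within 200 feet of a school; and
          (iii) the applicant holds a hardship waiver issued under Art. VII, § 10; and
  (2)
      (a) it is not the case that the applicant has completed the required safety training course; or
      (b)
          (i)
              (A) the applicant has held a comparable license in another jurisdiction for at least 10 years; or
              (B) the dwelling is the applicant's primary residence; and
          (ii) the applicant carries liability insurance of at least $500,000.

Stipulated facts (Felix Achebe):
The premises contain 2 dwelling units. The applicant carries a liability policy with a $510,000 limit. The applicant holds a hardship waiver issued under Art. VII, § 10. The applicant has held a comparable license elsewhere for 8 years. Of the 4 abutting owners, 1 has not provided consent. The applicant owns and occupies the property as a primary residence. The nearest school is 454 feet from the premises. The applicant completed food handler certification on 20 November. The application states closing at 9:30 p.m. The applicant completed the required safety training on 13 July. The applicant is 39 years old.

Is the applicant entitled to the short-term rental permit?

Yes — granted.

(i) food handler cert. — satisfied.
(ii) all abutters consent — not met.
(a) = T AND F = false.
(A) closes by 7 p.m. — not satisfied.
(B) ≤ 18 units — met.
(i) = F OR T = true.
(ii) ≥200 ft from school — holds.
(iii) hardship waiver — met.
(b): T AND T AND T → true.
(1): F OR T → true.
(a) not (safety training) — not met.
(A) prior license ≥ 10 yr — not satisfied.
(B) primary residence — met.
So (i) is satisfied (F OR T).
(ii) insurance ≥ $500,000 — holds.
(b): T AND T → true.
(2): F OR T → true.
Overall = T AND T = true.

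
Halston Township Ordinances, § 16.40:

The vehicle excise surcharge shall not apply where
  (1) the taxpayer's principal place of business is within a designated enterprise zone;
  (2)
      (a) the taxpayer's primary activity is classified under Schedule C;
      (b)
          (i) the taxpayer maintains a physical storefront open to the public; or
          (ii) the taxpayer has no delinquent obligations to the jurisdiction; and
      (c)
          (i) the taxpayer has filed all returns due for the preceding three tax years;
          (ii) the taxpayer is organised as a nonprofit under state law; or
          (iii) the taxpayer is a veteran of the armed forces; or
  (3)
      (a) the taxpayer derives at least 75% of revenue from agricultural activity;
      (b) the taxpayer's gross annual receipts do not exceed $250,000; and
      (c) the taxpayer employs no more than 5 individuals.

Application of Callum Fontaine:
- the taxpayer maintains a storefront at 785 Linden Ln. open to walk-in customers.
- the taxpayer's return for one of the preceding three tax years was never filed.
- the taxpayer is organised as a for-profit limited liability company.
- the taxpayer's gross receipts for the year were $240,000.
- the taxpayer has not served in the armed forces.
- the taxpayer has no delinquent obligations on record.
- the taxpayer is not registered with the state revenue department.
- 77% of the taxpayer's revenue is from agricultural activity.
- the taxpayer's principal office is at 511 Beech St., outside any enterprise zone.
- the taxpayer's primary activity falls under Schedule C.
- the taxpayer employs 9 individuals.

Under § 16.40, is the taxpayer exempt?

No — not exempt.

(1) in enterprise zone — not met.
(a) Schedule C activity — met.
(i) has storefront — satisfied.
(ii) no delinquency — holds.
(b) = T OR T = true.
(i) returns current — not satisfied.
(ii) nonprofit — not satisfied.
(iii) veteran — not met.
(c) = F OR F OR F = false.
So (2) is not satisfied (T AND T AND F).
(a) ≥75% agricultural — satisfied.
(b) receipts ≤ $250,000 — met.
(c) ≤ 5 employees — fails.
(3) = T AND T AND F = false.
Overall: F OR F OR F → false.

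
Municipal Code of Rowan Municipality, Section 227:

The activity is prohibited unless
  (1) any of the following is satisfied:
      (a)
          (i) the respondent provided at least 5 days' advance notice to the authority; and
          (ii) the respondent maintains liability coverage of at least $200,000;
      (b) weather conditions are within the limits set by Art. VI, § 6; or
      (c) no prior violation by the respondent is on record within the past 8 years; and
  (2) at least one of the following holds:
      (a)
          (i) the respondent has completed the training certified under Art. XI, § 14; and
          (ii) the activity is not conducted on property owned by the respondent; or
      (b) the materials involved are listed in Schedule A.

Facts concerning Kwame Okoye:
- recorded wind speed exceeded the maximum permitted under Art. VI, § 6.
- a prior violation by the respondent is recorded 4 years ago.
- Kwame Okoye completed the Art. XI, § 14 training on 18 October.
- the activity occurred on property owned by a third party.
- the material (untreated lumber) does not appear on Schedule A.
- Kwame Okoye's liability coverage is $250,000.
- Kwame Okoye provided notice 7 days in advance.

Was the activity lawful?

(i) ≥5 days' notice — satisfied.
(ii) coverage ≥ $200,000 — holds.
(a) = T AND T = true.
(b) weather ok — not met.
(c) no prior violation — not satisfied.
(1) = T OR F OR F = true.
(i) training certified — holds.
(ii) not (own property) — met.
(a) = T AND T = true.
(b) Schedule A material — fails.
So (2) is satisfied (T OR F).
So Overall is satisfied (T AND T).

Yes — lawful.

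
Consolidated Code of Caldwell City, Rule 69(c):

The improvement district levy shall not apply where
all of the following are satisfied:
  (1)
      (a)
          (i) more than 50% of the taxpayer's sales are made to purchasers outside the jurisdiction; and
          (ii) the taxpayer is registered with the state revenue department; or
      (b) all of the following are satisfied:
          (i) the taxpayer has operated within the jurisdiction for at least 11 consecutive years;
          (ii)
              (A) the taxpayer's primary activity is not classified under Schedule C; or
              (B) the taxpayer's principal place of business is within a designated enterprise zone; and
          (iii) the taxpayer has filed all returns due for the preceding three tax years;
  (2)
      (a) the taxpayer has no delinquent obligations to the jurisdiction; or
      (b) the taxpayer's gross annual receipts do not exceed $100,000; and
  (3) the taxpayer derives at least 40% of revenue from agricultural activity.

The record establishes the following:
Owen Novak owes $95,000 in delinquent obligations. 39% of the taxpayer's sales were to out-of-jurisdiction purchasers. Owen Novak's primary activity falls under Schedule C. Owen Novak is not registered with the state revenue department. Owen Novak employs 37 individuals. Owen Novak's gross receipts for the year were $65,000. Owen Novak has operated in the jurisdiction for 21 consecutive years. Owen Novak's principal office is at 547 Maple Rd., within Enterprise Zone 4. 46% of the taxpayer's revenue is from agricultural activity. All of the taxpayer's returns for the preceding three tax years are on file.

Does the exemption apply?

(i) >50% out-of-jur. sales — not met.
(ii) state-registered — not satisfied.
So (a) is not satisfied (F AND F).
(i) ≥ 11 yrs in jurisdiction — holds.
(A) not (Schedule C activity) — not met.
(B) in enterprise zone — holds.
So (ii) is satisfied (F OR T).
(iii) returns current — holds.
(b): T AND T AND T → true.
So (1) is satisfied (F OR T).
(a) no delinquency — not met.
(b) receipts ≤ $100,000 — satisfied.
(2): F OR T → true.
(3) ≥40% agricultural — holds.
So Overall is satisfied (T AND T AND T).

Yes — exempt.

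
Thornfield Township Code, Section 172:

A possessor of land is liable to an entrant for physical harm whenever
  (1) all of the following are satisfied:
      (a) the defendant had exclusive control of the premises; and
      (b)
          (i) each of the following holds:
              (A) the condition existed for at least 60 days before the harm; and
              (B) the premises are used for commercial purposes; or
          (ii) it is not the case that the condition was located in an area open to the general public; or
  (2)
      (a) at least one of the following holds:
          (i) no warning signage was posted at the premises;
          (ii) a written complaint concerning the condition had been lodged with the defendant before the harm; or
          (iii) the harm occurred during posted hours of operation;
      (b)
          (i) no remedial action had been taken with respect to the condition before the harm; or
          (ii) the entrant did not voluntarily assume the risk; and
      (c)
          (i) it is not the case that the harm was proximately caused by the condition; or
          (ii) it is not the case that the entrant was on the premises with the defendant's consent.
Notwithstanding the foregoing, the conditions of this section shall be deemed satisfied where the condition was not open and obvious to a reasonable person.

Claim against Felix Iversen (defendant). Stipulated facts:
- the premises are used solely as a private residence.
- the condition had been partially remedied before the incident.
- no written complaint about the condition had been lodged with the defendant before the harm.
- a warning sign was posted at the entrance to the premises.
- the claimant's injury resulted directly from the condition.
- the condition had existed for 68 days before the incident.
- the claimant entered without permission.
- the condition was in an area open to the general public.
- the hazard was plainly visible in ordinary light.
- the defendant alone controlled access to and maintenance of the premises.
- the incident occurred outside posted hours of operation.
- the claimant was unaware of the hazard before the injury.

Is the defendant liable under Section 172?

(a) exclusive control — holds.
(A) condition ≥60 days old — met.
(B) commercial use — not met.
(i): T AND F → false.
(ii) not (public area) — not met.
So (b) is not satisfied (F OR F).
(1): T AND F → false.
(i) no signage posted — not met.
(ii) complaint lodged — not met.
(iii) during posted hours — not met.
(a) = F OR F OR F = false.
(i) no remedial action — not satisfied.
(ii) no assumed risk — satisfied.
(b) = F OR T = true.
(i) not (proximate cause) — fails.
(ii) not (consent to enter) — holds.
(c) = F OR T = true.
So (2) is not satisfied (F AND T AND T).
So Overall is not satisfied (F OR F).
Exception (not open/obvious) — not satisfied.
Result: main false OR exception false → false.

No — not liable.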